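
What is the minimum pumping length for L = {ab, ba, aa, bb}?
p = 3

For a finite language L, the pumping lemma holds vacuously if p > max|s| for s ∈ L.

The longest string in L = {ab, ba, aa, bb} has length 2.
If p = 3, then no string s ∈ L has |s| ≥ p, so the condition is vacuously true.

The minimum pumping length is p = 3.

Why no smaller p works: for any p ≤ 2, the longest string s ∈ L has |s| = 2 ≥ p, so it would
have to be pumpable; but pumping up (i = 2, 3, ...) produces ever longer strings, which cannot all lie in the
finite language L. So the pumping property fails for every p ≤ 2.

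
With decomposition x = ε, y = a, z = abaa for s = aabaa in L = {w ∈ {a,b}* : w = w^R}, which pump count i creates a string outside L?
i = 2

xy²z = ε · aa · abaa = aaabaa; aaabaa reversed is aabaaa ≠ aaabaa, so it is not a palindrome and is not in L.
(Other choices also work, e.g. i = 0, 3; only i = 1 is guaranteed to stay in L since xy¹z = s.)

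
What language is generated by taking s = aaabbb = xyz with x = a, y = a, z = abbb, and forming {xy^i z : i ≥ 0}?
{xy^i z : i ≥ 0} = {a^(2+i) b^3 : i ≥ 0} = {aabbb, aaabbb, aaaabbb, ...}

With x = a, y = a, z = abbb: Starting with aaabbb and pumping the second 'a', we get strings with 2+i a's followed by 3 b's for i = 0, 1, 2, ...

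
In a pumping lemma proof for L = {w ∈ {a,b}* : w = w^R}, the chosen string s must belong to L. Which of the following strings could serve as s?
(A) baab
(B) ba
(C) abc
(A) baab

The pumping lemma is applied to a string s that lies in L, so first check membership of each option:
- (A) baab reversed is baab, the same string, so it is a palindrome and is in L ✓
- (B) ba reversed is ab ≠ ba, so it is not a palindrome and is not in L ✗
- (C) abc reversed is cba ≠ abc, so it is not a palindrome and is not in L ✗

Only (A) baab is in L, so it is the only candidate that could play the role of s.
(In a complete proof one picks s in terms of the pumping length p so that |s| ≥ p is guaranteed; a fixed string like baab illustrates the shape of such an s.)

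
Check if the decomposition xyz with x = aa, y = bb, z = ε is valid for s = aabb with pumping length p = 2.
Violated: |xy| ≤ p

The decomposition x = aa, y = bb, z = ε for s = aabb with p = 2
violates the constraint: |xy| ≤ p

|xy| = |aabb| = 4 > 2 = p. The decomposition puts too many characters in xy.

Pumping lemma constraints:
1. xyz = s (decomposition is valid)
2. |xy| ≤ p
3. |y| > 0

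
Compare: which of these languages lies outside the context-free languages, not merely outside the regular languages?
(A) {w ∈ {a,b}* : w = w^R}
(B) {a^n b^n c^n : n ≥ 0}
(B) {a^n b^n c^n : n ≥ 0}

(B) {a^n b^n c^n : n ≥ 0} requires the CFL pumping lemma.

- {w ∈ {a,b}* : w = w^R} is context-free (but not regular)
  • Can be shown non-regular with the regular pumping lemma
  • After pumping, the string is no longer symmetric

- {a^n b^n c^n : n ≥ 0} is NOT context-free
  • Requires the CFL pumping lemma to prove
  • Cannot maintain three equal counts simultaneously

The CFL pumping lemma is "stronger" in that it can prove non-membership
in the larger class of context-free languages.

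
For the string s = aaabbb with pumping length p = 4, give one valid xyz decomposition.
x = 'aa', y = 'a', z = 'bbb'

For s = aaabbb and p = 4, one valid decomposition is:
- x = 'aa' (length 2)
- y = 'a' (length 1)
- z = 'bbb' (length 3)

Verification:
- xyz = 'aa' + 'a' + 'bbb' = aaabbb ✓
- |xy| = 3 ≤ 4 ✓
- |y| = 1 > 0 ✓

All pumping lemma constraints are satisfied.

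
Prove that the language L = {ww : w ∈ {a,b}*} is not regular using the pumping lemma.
Assume for contradiction that L is regular, and let p ≥ 1 be the pumping length given by the pumping lemma.
Choose s = a^p b a^p b. Then s ∈ L (take w = a^p b) and |s| = 2p + 2 ≥ p.
By the pumping lemma, s = xyz for some x, y, z with |xy| ≤ p, |y| ≥ 1, and xy^i z ∈ L for every i ≥ 0.
Since |xy| ≤ p and the first p symbols of s are all a's, y = a^k for some k with 1 ≤ k ≤ p.

Take i = 2: t = xy²z = a^(p + k) b a^p b.
Suppose t = uu for some string u. The string t contains exactly two b's and ends in b, so u contains exactly one b and ends in b; hence u = a^j b for some j, and uu = a^j b a^j b. Comparing with t = a^(p + k) b a^p b forces j = p + k (first block) and j = p (second block), which is impossible since k ≥ 1. So t ∉ L.

This contradicts the pumping lemma, which requires xy^i z ∈ L for all i ≥ 0.
Hence L = {ww : w ∈ {a,b}*} is not regular. ∎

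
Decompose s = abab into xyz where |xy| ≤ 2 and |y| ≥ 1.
x = 'a', y = 'b', z = 'ab'

For s = abab and p = 2, one valid decomposition is:
- x = 'a' (length 1)
- y = 'b' (length 1)
- z = 'ab' (length 2)

Verification:
- xyz = 'a' + 'b' + 'ab' = abab ✓
- |xy| = 2 ≤ 2 ✓
- |y| = 1 > 0 ✓

All pumping lemma constraints are satisfied.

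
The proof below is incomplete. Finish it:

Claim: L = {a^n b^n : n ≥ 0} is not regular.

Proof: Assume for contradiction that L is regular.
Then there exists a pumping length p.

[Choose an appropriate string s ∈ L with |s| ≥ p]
s = a^p b^p

This string is in L (has equal a's and b's) and has length 2p ≥ p.
Any decomposition xyz with |xy| ≤ p means y consists only of a's,
so pumping will unbalance the counts.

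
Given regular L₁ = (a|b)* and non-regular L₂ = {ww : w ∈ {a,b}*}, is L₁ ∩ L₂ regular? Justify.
No — L₁ ∩ L₂ is not regular.

(a|b)* is all strings over {a,b}, so L₁ ∩ L₂ = {ww : w ∈ {a,b}*} = L₂ itself, which is not regular (pump s = a^p b a^p b).

Note that the bare facts "L₁ regular, L₂ non-regular" do not settle the question by themselves: the closure of regular languages under ∪, ∩, complement and difference applies only when BOTH operands are regular. With a non-regular operand the result can come out regular or non-regular depending on the specific languages, so one has to work out L₁ ∩ L₂ for this particular pair, as above.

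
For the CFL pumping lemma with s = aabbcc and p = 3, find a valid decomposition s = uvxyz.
u='aa', v='b', x='b', y='c', z='c'

For s = aabbcc with pumping length p = 3:

One valid decomposition:
- u = 'aa'
- v = 'b'
- x = 'b'
- y = 'c'
- z = 'c'

Verification:
- uvxyz = 'aa' + 'b' + 'b' + 'c' + 'c' = aabbcc ✓
- |vxy| = |'bbc'| = 3 ≤ 3 ✓
- |vy| = |'bc'| = 2 > 0 ✓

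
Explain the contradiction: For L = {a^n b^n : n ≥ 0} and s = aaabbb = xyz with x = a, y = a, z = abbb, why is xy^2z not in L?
xy²z = aaaabbb ∉ L

Pumping with i = 2 replaces y = a by y² = aa:
- Original: s = xyz = aaabbb; aaabbb = a^3 b^3 has equal counts (3 = 3), so it is in L
- Pumped: xy²z = a · aa · abbb = aaaabbb
- aaaabbb has 4 a's and 3 b's; 4 ≠ 3, so it is not in L

The pumping lemma would require xy²z ∈ L, so this decomposition yields a contradiction.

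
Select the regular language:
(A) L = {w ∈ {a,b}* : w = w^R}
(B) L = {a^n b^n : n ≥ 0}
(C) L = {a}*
(C) {a}*

(C) L = {a}* is regular.

This can be recognized by a finite automaton (DFA/NFA).
Regular expressions like {a}* define regular languages.

The other choices are not regular:
- {w ∈ {a,b}* : w = w^R}: After pumping, the string is no longer symmetric
- {a^n b^n : n ≥ 0}: After pumping, the number of a's and b's become unequal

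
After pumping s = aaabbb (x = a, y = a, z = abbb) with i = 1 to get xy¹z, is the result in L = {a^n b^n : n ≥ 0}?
Yes

xy¹z = a · a · abbb = aaabbb.
aaabbb = a^3 b^3 has equal counts (3 = 3), so it is in L.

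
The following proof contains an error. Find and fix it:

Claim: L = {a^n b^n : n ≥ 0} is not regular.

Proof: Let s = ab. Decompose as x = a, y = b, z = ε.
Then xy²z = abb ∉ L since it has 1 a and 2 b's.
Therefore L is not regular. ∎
Error: The string s = ab might be shorter than the pumping length p.

Correction: Choose s = a^p b^p to ensure |s| ≥ p. Also, the decomposition is wrong: with |xy| ≤ p, y cannot include b's when s starts with p a's.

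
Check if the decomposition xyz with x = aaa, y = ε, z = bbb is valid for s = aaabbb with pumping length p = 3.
Violated: |y| > 0

The decomposition x = aaa, y = ε, z = bbb for s = aaabbb with p = 3
violates the constraint: |y| > 0

|y| = 0, but the pumping lemma requires |y| > 0 (y must be non-empty).

Pumping lemma constraints:
1. xyz = s (decomposition is valid)
2. |xy| ≤ p
3. |y| > 0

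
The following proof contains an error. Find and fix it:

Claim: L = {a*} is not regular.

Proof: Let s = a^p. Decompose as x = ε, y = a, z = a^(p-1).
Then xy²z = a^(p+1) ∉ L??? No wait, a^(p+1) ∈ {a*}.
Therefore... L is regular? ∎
Error: The proof attempts to show a*  is not regular, but a* IS regular!

Correction: a* is a regular language (recognized by a simple DFA with one accepting state and self-loop on 'a'). The pumping lemma can only prove non-regularity, not regularity. For regular languages, pumping always works.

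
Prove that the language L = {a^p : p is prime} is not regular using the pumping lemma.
Assume for contradiction that L is regular, and let p ≥ 1 be the pumping length given by the pumping lemma.
Choose a prime q with q ≥ p (one exists because there are infinitely many primes) and let s = a^q. Then s ∈ L and |s| = q ≥ p.
By the pumping lemma, s = xyz for some x, y, z with |xy| ≤ p, |y| ≥ 1, and xy^i z ∈ L for every i ≥ 0.
Here y = a^k for some k with 1 ≤ k ≤ p, and xy^i z = a^(q + (i − 1)k) for every i ≥ 0.

Take i = q + 1: |xy^(q+1) z| = q + qk = q(k + 1).
Both factors satisfy q ≥ 2 and k + 1 ≥ 2, so q(k + 1) is composite, and xy^(q+1) z ∉ L.

This contradicts the pumping lemma, which requires xy^i z ∈ L for all i ≥ 0.
Hence L = {a^p : p is prime} is not regular. ∎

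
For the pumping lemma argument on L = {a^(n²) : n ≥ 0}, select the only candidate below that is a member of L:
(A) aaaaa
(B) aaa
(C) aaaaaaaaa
(C) aaaaaaaaa

The pumping lemma is applied to a string s that lies in L, so first check membership of each option:
- (A) aaaaa has length 5, strictly between 2² = 4 and 3² = 9, so it is not in L ✗
- (B) aaa has length 3, strictly between 1² = 1 and 2² = 4, so it is not in L ✗
- (C) aaaaaaaaa has length 9 = 3², a perfect square, so it is in L ✓

Only (C) aaaaaaaaa is in L, so it is the only candidate that could play the role of s.
(In a complete proof one picks s in terms of the pumping length p so that |s| ≥ p is guaranteed; a fixed string like aaaaaaaaa illustrates the shape of such an s.)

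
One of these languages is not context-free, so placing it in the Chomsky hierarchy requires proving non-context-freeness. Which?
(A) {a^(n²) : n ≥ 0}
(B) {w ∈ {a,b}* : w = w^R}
(A) {a^(n²) : n ≥ 0}

(A) {a^(n²) : n ≥ 0} requires the CFL pumping lemma.

- {w ∈ {a,b}* : w = w^R} is context-free (but not regular)
  • Can be shown non-regular with the regular pumping lemma
  • After pumping, the string is no longer symmetric

- {a^(n²) : n ≥ 0} is NOT context-free
  • Requires the CFL pumping lemma to prove
  • Gaps between squares grow unboundedly

The CFL pumping lemma is "stronger" in that it can prove non-membership
in the larger class of context-free languages.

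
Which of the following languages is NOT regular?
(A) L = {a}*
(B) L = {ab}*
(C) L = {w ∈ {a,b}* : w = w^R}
(C) {w ∈ {a,b}* : w = w^R}

(C) L = {w ∈ {a,b}* : w = w^R} is NOT regular.

The pumping lemma can be used to prove this:
After pumping, the string is no longer symmetric

The other languages are regular because they can be recognized by finite automata.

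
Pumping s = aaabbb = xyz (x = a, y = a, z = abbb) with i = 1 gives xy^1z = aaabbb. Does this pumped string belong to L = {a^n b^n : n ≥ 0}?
Yes

xy¹z = a · a · abbb = aaabbb.
aaabbb = a^3 b^3 has equal counts (3 = 3), so it is in L.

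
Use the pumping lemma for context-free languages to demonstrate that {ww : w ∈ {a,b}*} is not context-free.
Assume for contradiction that L is context-free, and let p ≥ 1 be the pumping length given by the pumping lemma for CFLs.
Choose s = a^p b^p a^p b^p. Then s ∈ L (take w = a^p b^p) and |s| = 4p ≥ p.
By the CFL pumping lemma, s = uvxyz for some u, v, x, y, z with |vxy| ≤ p, |vy| ≥ 1, and uv^i xy^i z ∈ L for every i ≥ 0.

Write s as four blocks A₁ B₁ A₂ B₂ with A₁ = A₂ = a^p and B₁ = B₂ = b^p. Since |vxy| ≤ p, the window vxy lies inside at most two adjacent blocks. Take i = 0 and let t = uxz, so |t| = 4p − |vy| with 1 ≤ |vy| ≤ p. If |t| is odd, t ∉ L immediately, so assume |vy| is even (hence |vy| ≥ 2) and |t|/2 = 2p − |vy|/2, which satisfies p ≤ |t|/2 ≤ 2p − 1.

Case 1 (vxy inside A₁B₁): t = a^(p−j) b^(p−l) a^p b^p with j + l = |vy|. The second half of t has length < 2p, so it is a suffix of the trailing a^p b^p and ends in b; the first half is a^(p−j) b^(p−l) a^((j+l)/2), which ends in a because (j+l)/2 ≥ 1. The halves differ, so t ∉ L.

Case 2 (vxy inside B₁A₂, straddling the middle): t = a^p b^(p−j) a^(p−l) b^p with j + l = |vy|. If t = ww, then w is a prefix of t of length ≥ p, so w begins with a^p; and w is a suffix of t of length ≥ p, so w ends with b^p. That forces |w| ≥ 2p, contradicting |w| = |t|/2 ≤ 2p − 1. So t ∉ L.

Case 3 (vxy inside A₂B₂): t = a^p b^p a^(p−j) b^(p−l) with j + l = |vy|. The first half of t is a prefix of a^p b^p, so it begins with a; the second half is b^((j+l)/2) a^(p−j) b^(p−l), which begins with b. The halves differ, so t ∉ L.

In every case uv⁰xy⁰z = uxz ∉ L.

This contradicts the CFL pumping lemma, which requires uv^i xy^i z ∈ L for all i ≥ 0.
Hence L = {ww : w ∈ {a,b}*} is not context-free. ∎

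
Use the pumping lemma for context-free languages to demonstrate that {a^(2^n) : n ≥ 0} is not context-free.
Assume for contradiction that L is context-free, and let p ≥ 1 be the pumping length given by the pumping lemma for CFLs.
Choose s = a^(2^p). Then s ∈ L and |s| = 2^p ≥ p.
By the CFL pumping lemma, s = uvxyz for some u, v, x, y, z with |vxy| ≤ p, |vy| ≥ 1, and uv^i xy^i z ∈ L for every i ≥ 0.
All symbols are a's, so only lengths matter: let k = |vy|, with 1 ≤ k ≤ |vxy| ≤ p < 2^p.

Take i = 2: |uv²xy²z| = 2^p + k, and 2^p < 2^p + k < 2^p + 2^p = 2^(p+1).
So the length lies strictly between consecutive powers of two and is not a power of 2; uv²xy²z ∉ L.

This contradicts the CFL pumping lemma, which requires uv^i xy^i z ∈ L for all i ≥ 0.
Hence L = {a^(2^n) : n ≥ 0} is not context-free. ∎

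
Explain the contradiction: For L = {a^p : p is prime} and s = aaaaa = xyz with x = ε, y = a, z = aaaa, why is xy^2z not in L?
xy²z = aaaaaa ∉ L

Pumping with i = 2 replaces y = a by y² = aa:
- Original: s = xyz = aaaaa; aaaaa has length 5, which is prime, so it is in L
- Pumped: xy²z = ε · aa · aaaa = aaaaaa
- aaaaaa has length 6 = 2 × 3, which is not prime, so it is not in L

The pumping lemma would require xy²z ∈ L, so this decomposition yields a contradiction.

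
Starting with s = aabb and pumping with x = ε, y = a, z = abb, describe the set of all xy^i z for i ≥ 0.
{xy^i z : i ≥ 0} = {a^(i+1) b^2 : i ≥ 0} = {abb, aabb, aaabb, ...}

With x = ε, y = a, z = abb: Starting with aabb and pumping the first 'a' (z = abb keeps the second 'a'), we get strings with i+1 a's followed by 2 b's for i = 0, 1, 2, ...; note bb is not produced because z always contributes one a.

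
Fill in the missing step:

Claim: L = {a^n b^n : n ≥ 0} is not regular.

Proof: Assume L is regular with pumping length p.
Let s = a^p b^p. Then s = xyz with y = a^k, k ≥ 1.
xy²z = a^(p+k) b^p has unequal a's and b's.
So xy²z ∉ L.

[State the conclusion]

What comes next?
This contradicts the pumping lemma for regular languages,
which guarantees xy^i z ∈ L for all i ≥ 0.

Since our assumption that L is regular leads to a contradiction,
we conclude that L = {a^n b^n : n ≥ 0} is NOT regular. ∎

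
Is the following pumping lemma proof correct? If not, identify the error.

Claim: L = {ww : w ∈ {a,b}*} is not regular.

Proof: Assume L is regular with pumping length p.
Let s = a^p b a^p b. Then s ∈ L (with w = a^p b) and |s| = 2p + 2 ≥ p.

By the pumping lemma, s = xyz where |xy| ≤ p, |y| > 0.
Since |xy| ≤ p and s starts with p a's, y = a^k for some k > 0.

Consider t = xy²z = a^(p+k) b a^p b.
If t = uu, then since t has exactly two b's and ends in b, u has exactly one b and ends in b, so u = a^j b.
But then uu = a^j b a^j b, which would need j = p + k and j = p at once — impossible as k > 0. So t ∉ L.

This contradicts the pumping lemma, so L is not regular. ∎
The proof is correct.

This proof is valid because:
1. s = a^p b a^p b is in L and is chosen in terms of p, so |s| ≥ p holds for every p
2. The decomposition analysis is correct: |xy| ≤ p forces y to lie inside the leading a's
3. The contradiction is valid: the argument shows a^(p+k) b a^p b cannot be split into two equal halves
4. The conclusion follows logically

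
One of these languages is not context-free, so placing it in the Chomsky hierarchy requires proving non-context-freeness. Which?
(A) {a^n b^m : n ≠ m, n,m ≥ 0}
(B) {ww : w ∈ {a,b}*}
(B) {ww : w ∈ {a,b}*}

(B) {ww : w ∈ {a,b}*} requires the CFL pumping lemma.

- {a^n b^m : n ≠ m, n,m ≥ 0} is context-free (but not regular)
  • Can be shown non-regular with the regular pumping lemma
  • After pumping a's, we can make n = m

- {ww : w ∈ {a,b}*} is NOT context-free
  • Requires the CFL pumping lemma to prove
  • Cannot verify equality of two arbitrary substrings

The CFL pumping lemma is "stronger" in that it can prove non-membership
in the larger class of context-free languages.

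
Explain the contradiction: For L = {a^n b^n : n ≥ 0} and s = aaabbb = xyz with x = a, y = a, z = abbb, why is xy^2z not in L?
xy²z = aaaabbb ∉ L

Pumping with i = 2 replaces y = a by y² = aa:
- Original: s = xyz = aaabbb; aaabbb = a^3 b^3 has equal counts (3 = 3), so it is in L
- Pumped: xy²z = a · aa · abbb = aaaabbb
- aaaabbb has 4 a's and 3 b's; 4 ≠ 3, so it is not in L

The pumping lemma would require xy²z ∈ L, so this decomposition yields a contradiction.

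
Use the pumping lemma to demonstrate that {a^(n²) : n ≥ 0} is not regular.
Assume for contradiction that L is regular, and let p ≥ 1 be the pumping length given by the pumping lemma.
Choose s = a^(p²). Then s ∈ L and |s| = p² ≥ p.
By the pumping lemma, s = xyz for some x, y, z with |xy| ≤ p, |y| ≥ 1, and xy^i z ∈ L for every i ≥ 0.
Here y = a^k for some k with 1 ≤ k ≤ |xy| ≤ p.

Take i = 2: |xy²z| = p² + k.
Now p² < p² + k ≤ p² + p < p² + 2p + 1 = (p + 1)².
So |xy²z| lies strictly between the consecutive squares p² and (p + 1)², hence is not a perfect square, and xy²z ∉ L.

This contradicts the pumping lemma, which requires xy^i z ∈ L for all i ≥ 0.
Hence L = {a^(n²) : n ≥ 0} is not regular. ∎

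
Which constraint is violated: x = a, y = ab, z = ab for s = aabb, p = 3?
Violated: xyz = s

The decomposition x = a, y = ab, z = ab for s = aabb with p = 3
violates the constraint: xyz = s

xyz = 'a' + 'ab' + 'ab' = 'aabab' ≠ 'aabb' = s. The decomposition doesn't reconstruct s.

Pumping lemma constraints:
1. xyz = s (decomposition is valid)
2. |xy| ≤ p
3. |y| > 0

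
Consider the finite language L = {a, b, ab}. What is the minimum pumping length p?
p = 3

For a finite language L, the pumping lemma holds vacuously if p > max|s| for s ∈ L.

The longest string in L = {a, b, ab} has length 2.
If p = 3, then no string s ∈ L has |s| ≥ p, so the condition is vacuously true.

The minimum pumping length is p = 3.

Why no smaller p works: for any p ≤ 2, the longest string s ∈ L has |s| = 2 ≥ p, so it would
have to be pumpable; but pumping up (i = 2, 3, ...) produces ever longer strings, which cannot all lie in the
finite language L. So the pumping property fails for every p ≤ 2.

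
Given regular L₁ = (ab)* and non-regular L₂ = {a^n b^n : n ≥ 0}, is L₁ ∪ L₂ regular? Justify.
No — L₁ ∪ L₂ is not regular.

Let U = (ab)* ∪ {a^n b^n}. If U were regular, then U ∩ aa*bb* would be regular (closure under intersection with a regular language). But (ab)* ∩ aa*bb* = {ab} and {a^n b^n} ∩ aa*bb* = {a^n b^n : n ≥ 1}, so U ∩ aa*bb* = {a^n b^n : n ≥ 1}, which is not regular. Hence U is not regular.

Note that the bare facts "L₁ regular, L₂ non-regular" do not settle the question by themselves: the closure of regular languages under ∪, ∩, complement and difference applies only when BOTH operands are regular. With a non-regular operand the result can come out regular or non-regular depending on the specific languages, so one has to work out L₁ ∪ L₂ for this particular pair, as above.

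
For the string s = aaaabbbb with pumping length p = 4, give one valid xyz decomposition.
x = 'a', y = 'aaa', z = 'bbbb'

For s = aaaabbbb and p = 4, one valid decomposition is:
- x = 'a' (length 1)
- y = 'aaa' (length 3)
- z = 'bbbb' (length 4)

Verification:
- xyz = 'a' + 'aaa' + 'bbbb' = aaaabbbb ✓
- |xy| = 4 ≤ 4 ✓
- |y| = 3 > 0 ✓

All pumping lemma constraints are satisfied.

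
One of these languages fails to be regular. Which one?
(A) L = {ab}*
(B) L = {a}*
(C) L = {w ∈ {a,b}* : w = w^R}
(C) {w ∈ {a,b}* : w = w^R}

(C) L = {w ∈ {a,b}* : w = w^R} is NOT regular.

The pumping lemma can be used to prove this:
After pumping, the string is no longer symmetric

The other languages are regular because they can be recognized by finite automata.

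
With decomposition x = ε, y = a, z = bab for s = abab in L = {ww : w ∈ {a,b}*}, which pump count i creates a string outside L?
i = 3

xy³z = ε · aaa · bab = aaabab; aaabab has length 6; its halves are aaa and bab, which differ, so it is not in L.
(Other choices also work, e.g. i = 0, 2; only i = 1 is guaranteed to stay in L since xy¹z = s.)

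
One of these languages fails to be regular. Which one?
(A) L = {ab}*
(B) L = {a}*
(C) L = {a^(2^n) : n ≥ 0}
(C) {a^(2^n) : n ≥ 0}

(C) L = {a^(2^n) : n ≥ 0} is NOT regular.

The pumping lemma can be used to prove this:
After pumping, length is no longer a power of 2

The other languages are regular because they can be recognized by finite automata.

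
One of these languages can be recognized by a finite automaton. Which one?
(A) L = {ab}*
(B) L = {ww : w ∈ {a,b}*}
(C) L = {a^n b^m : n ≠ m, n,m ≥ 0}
(A) {ab}*

(A) L = {ab}* is regular.

This can be recognized by a finite automaton (DFA/NFA).
Regular expressions like {ab}* define regular languages.

The other choices are not regular:
- {ww : w ∈ {a,b}*}: After pumping, the two halves no longer match
- {a^n b^m : n ≠ m, n,m ≥ 0}: After pumping a's, we can make n = m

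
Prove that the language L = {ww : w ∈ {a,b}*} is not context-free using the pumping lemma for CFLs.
Assume for contradiction that L is context-free, and let p ≥ 1 be the pumping length given by the pumping lemma for CFLs.
Choose s = a^p b^p a^p b^p. Then s ∈ L (take w = a^p b^p) and |s| = 4p ≥ p.
By the CFL pumping lemma, s = uvxyz for some u, v, x, y, z with |vxy| ≤ p, |vy| ≥ 1, and uv^i xy^i z ∈ L for every i ≥ 0.

Write s as four blocks A₁ B₁ A₂ B₂ with A₁ = A₂ = a^p and B₁ = B₂ = b^p. Since |vxy| ≤ p, the window vxy lies inside at most two adjacent blocks. Take i = 0 and let t = uxz, so |t| = 4p − |vy| with 1 ≤ |vy| ≤ p. If |t| is odd, t ∉ L immediately, so assume |vy| is even (hence |vy| ≥ 2) and |t|/2 = 2p − |vy|/2, which satisfies p ≤ |t|/2 ≤ 2p − 1.

Case 1 (vxy inside A₁B₁): t = a^(p−j) b^(p−l) a^p b^p with j + l = |vy|. The second half of t has length < 2p, so it is a suffix of the trailing a^p b^p and ends in b; the first half is a^(p−j) b^(p−l) a^((j+l)/2), which ends in a because (j+l)/2 ≥ 1. The halves differ, so t ∉ L.

Case 2 (vxy inside B₁A₂, straddling the middle): t = a^p b^(p−j) a^(p−l) b^p with j + l = |vy|. If t = ww, then w is a prefix of t of length ≥ p, so w begins with a^p; and w is a suffix of t of length ≥ p, so w ends with b^p. That forces |w| ≥ 2p, contradicting |w| = |t|/2 ≤ 2p − 1. So t ∉ L.

Case 3 (vxy inside A₂B₂): t = a^p b^p a^(p−j) b^(p−l) with j + l = |vy|. The first half of t is a prefix of a^p b^p, so it begins with a; the second half is b^((j+l)/2) a^(p−j) b^(p−l), which begins with b. The halves differ, so t ∉ L.

In every case uv⁰xy⁰z = uxz ∉ L.

This contradicts the CFL pumping lemma, which requires uv^i xy^i z ∈ L for all i ≥ 0.
Hence L = {ww : w ∈ {a,b}*} is not context-free. ∎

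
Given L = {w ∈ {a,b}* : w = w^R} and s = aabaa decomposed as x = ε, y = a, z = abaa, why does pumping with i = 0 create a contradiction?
xy⁰z = abaa ∉ L

Pumping with i = 0 replaces y = a by y⁰ = ε:
- Original: s = xyz = aabaa; aabaa reversed is aabaa, the same string, so it is a palindrome and is in L
- Pumped: xy⁰z = ε · ε · abaa = abaa
- abaa reversed is aaba ≠ abaa, so it is not a palindrome and is not in L

The pumping lemma would require xy⁰z ∈ L, so this decomposition yields a contradiction.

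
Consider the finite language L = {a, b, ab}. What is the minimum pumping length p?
p = 3

For a finite language L, the pumping lemma holds vacuously if p > max|s| for s ∈ L.

The longest string in L = {a, b, ab} has length 2.
If p = 3, then no string s ∈ L has |s| ≥ p, so the condition is vacuously true.

The minimum pumping length is p = 3.

Why no smaller p works: for any p ≤ 2, the longest string s ∈ L has |s| = 2 ≥ p, so it would
have to be pumpable; but pumping up (i = 2, 3, ...) produces ever longer strings, which cannot all lie in the
finite language L. So the pumping property fails for every p ≤ 2.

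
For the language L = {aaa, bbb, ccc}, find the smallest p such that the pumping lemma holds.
p = 4

For a finite language L, the pumping lemma holds vacuously if p > max|s| for s ∈ L.

The longest string in L = {aaa, bbb, ccc} has length 3.
If p = 4, then no string s ∈ L has |s| ≥ p, so the condition is vacuously true.

The minimum pumping length is p = 4.

Why no smaller p works: for any p ≤ 3, the longest string s ∈ L has |s| = 3 ≥ p, so it would
have to be pumpable; but pumping up (i = 2, 3, ...) produces ever longer strings, which cannot all lie in the
finite language L. So the pumping property fails for every p ≤ 3.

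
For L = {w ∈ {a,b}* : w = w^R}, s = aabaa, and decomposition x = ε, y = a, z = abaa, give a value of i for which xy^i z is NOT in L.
i = 2

xy²z = ε · aa · abaa = aaabaa; aaabaa reversed is aabaaa ≠ aaabaa, so it is not a palindrome and is not in L.
(Other choices also work, e.g. i = 0, 3; only i = 1 is guaranteed to stay in L since xy¹z = s.)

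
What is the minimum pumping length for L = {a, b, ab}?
p = 3

For a finite language L, the pumping lemma holds vacuously if p > max|s| for s ∈ L.

The longest string in L = {a, b, ab} has length 2.
If p = 3, then no string s ∈ L has |s| ≥ p, so the condition is vacuously true.

The minimum pumping length is p = 3.

Why no smaller p works: for any p ≤ 2, the longest string s ∈ L has |s| = 2 ≥ p, so it would
have to be pumpable; but pumping up (i = 2, 3, ...) produces ever longer strings, which cannot all lie in the
finite language L. So the pumping property fails for every p ≤ 2.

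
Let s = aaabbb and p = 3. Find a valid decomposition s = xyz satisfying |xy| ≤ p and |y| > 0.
x = '', y = 'a', z = 'aabbb'

For s = aaabbb and p = 3, one valid decomposition is:
- x = '' (length 0)
- y = 'a' (length 1)
- z = 'aabbb' (length 5)

Verification:
- xyz = '' + 'a' + 'aabbb' = aaabbb ✓
- |xy| = 1 ≤ 3 ✓
- |y| = 1 > 0 ✓

All pumping lemma constraints are satisfied.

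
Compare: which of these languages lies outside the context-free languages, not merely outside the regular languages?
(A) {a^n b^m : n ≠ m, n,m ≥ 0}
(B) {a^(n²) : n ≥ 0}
(B) {a^(n²) : n ≥ 0}

(B) {a^(n²) : n ≥ 0} requires the CFL pumping lemma.

- {a^n b^m : n ≠ m, n,m ≥ 0} is context-free (but not regular)
  • Can be shown non-regular with the regular pumping lemma
  • After pumping a's, we can make n = m

- {a^(n²) : n ≥ 0} is NOT context-free
  • Requires the CFL pumping lemma to prove
  • Gaps between squares grow unboundedly

The CFL pumping lemma is "stronger" in that it can prove non-membership
in the larger class of context-free languages.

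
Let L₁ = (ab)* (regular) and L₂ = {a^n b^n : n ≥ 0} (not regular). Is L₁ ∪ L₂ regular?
No — L₁ ∪ L₂ is not regular.

Let U = (ab)* ∪ {a^n b^n}. If U were regular, then U ∩ aa*bb* would be regular (closure under intersection with a regular language). But (ab)* ∩ aa*bb* = {ab} and {a^n b^n} ∩ aa*bb* = {a^n b^n : n ≥ 1}, so U ∩ aa*bb* = {a^n b^n : n ≥ 1}, which is not regular. Hence U is not regular.

Note that the bare facts "L₁ regular, L₂ non-regular" do not settle the question by themselves: the closure of regular languages under ∪, ∩, complement and difference applies only when BOTH operands are regular. With a non-regular operand the result can come out regular or non-regular depending on the specific languages, so one has to work out L₁ ∪ L₂ for this particular pair, as above.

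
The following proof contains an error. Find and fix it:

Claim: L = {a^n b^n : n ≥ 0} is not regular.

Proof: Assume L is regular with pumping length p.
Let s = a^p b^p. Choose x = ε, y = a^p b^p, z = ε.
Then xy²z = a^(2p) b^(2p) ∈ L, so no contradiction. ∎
Error: The decomposition violates |xy| ≤ p. With y = a^p b^p, |xy| = |y| = 2p > p. (The proof also miscomputes xy²z, which would be a^p b^p a^p b^p rather than a^(2p) b^(2p), and it wrongly treats one harmless decomposition as settling the matter — the prover does not get to choose the decomposition.)

Correction: The pumping lemma requires |xy| ≤ p, and the argument must handle every decomposition satisfying |xy| ≤ p, |y| ≥ 1. Since s starts with p a's, any such y consists only of a's, say y = a^k with k ≥ 1. Then xy²z = a^(p+k) b^p has unequal numbers of a's and b's, so xy²z ∉ L — the required contradiction.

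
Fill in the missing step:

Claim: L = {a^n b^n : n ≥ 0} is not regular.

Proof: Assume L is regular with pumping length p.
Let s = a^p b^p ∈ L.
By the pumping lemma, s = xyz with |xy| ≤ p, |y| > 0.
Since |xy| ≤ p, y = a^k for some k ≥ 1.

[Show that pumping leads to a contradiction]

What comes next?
Consider xy²z = a^(p+k) b^p.

Since k ≥ 1, we have p + k > p.
So xy²z has more a's than b's: (p+k) a's vs p b's.
This means xy²z ∉ L because a^n b^n requires equal counts.

This contradicts the pumping lemma which states xy²z ∈ L.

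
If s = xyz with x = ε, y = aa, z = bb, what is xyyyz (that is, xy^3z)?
aaaaaabb

Given x = '', y = 'aa', z = 'bb' and i = 3:

xy^3z = x + y·y·...·y (3 times) + z
       = '' + 'aa'^3 + 'bb'
       = '' + 'aaaaaa' + 'bb'
       = 'aaaaaabb'

The pumped string is 'aaaaaabb' with length 8.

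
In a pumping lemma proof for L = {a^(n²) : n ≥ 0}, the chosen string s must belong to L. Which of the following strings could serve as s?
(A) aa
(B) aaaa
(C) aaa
(B) aaaa

The pumping lemma is applied to a string s that lies in L, so first check membership of each option:
- (A) aa has length 2, strictly between 1² = 1 and 2² = 4, so it is not in L ✗
- (B) aaaa has length 4 = 2², a perfect square, so it is in L ✓
- (C) aaa has length 3, strictly between 1² = 1 and 2² = 4, so it is not in L ✗

Only (B) aaaa is in L, so it is the only candidate that could play the role of s.
(In a complete proof one picks s in terms of the pumping length p so that |s| ≥ p is guaranteed; a fixed string like aaaa illustrates the shape of such an s.)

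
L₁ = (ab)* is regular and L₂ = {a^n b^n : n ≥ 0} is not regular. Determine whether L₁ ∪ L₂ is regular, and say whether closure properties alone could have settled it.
No — L₁ ∪ L₂ is not regular.

Let U = (ab)* ∪ {a^n b^n}. If U were regular, then U ∩ aa*bb* would be regular (closure under intersection with a regular language). But (ab)* ∩ aa*bb* = {ab} and {a^n b^n} ∩ aa*bb* = {a^n b^n : n ≥ 1}, so U ∩ aa*bb* = {a^n b^n : n ≥ 1}, which is not regular. Hence U is not regular.

Note that the bare facts "L₁ regular, L₂ non-regular" do not settle the question by themselves: the closure of regular languages under ∪, ∩, complement and difference applies only when BOTH operands are regular. With a non-regular operand the result can come out regular or non-regular depending on the specific languages, so one has to work out L₁ ∪ L₂ for this particular pair, as above.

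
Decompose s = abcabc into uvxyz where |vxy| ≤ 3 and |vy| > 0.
u='ab', v='c', x='a', y='b', z='c'

For s = abcabc with pumping length p = 3:

One valid decomposition:
- u = 'ab'
- v = 'c'
- x = 'a'
- y = 'b'
- z = 'c'

Verification:
- uvxyz = 'ab' + 'c' + 'a' + 'b' + 'c' = abcabc ✓
- |vxy| = |'cab'| = 3 ≤ 3 ✓
- |vy| = |'cb'| = 2 > 0 ✓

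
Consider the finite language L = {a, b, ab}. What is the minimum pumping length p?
p = 3

For a finite language L, the pumping lemma holds vacuously if p > max|s| for s ∈ L.

The longest string in L = {a, b, ab} has length 2.
If p = 3, then no string s ∈ L has |s| ≥ p, so the condition is vacuously true.

The minimum pumping length is p = 3.

Why no smaller p works: for any p ≤ 2, the longest string s ∈ L has |s| = 2 ≥ p, so it would
have to be pumpable; but pumping up (i = 2, 3, ...) produces ever longer strings, which cannot all lie in the
finite language L. So the pumping property fails for every p ≤ 2.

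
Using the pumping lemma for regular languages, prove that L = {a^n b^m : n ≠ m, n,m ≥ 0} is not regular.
Assume for contradiction that L is regular, and let p ≥ 1 be the pumping length given by the pumping lemma.
Choose s = a^p b^(p + p!). Then s ∈ L because p ≠ p + p! (as p! ≥ 1), and |s| ≥ p.
By the pumping lemma, s = xyz for some x, y, z with |xy| ≤ p, |y| ≥ 1, and xy^i z ∈ L for every i ≥ 0.
Since |xy| ≤ p and the first p symbols of s are all a's, y = a^k for some k with 1 ≤ k ≤ p.
For every i ≥ 0, xy^i z = a^(p + (i − 1)k) b^(p + p!).

Because 1 ≤ k ≤ p, k divides p!. Let t = p!/k (a positive integer) and take i = t + 1.
Then the number of a's is p + tk = p + p!, which equals the number of b's.
So xy^(t+1) z = a^(p + p!) b^(p + p!) has equally many a's and b's and is NOT in L.

This contradicts the pumping lemma, which requires xy^i z ∈ L for all i ≥ 0.
Hence L = {a^n b^m : n ≠ m, n,m ≥ 0} is not regular. ∎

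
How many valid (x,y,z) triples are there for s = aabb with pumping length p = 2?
3

For s = 'aabb' with pumping length p = 2:

Constraints: |xy| ≤ 2, |y| > 0

Valid decompositions (|xy| ≤ p, |y| ≥ 1):
  • x='', y='a', z='abb'
  • x='a', y='a', z='bb'
  • x='', y='aa', z='bb'

Total count: 3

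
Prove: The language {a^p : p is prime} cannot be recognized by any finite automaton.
Assume for contradiction that L is regular, and let p ≥ 1 be the pumping length given by the pumping lemma.
Choose a prime q with q ≥ p (one exists because there are infinitely many primes) and let s = a^q. Then s ∈ L and |s| = q ≥ p.
By the pumping lemma, s = xyz for some x, y, z with |xy| ≤ p, |y| ≥ 1, and xy^i z ∈ L for every i ≥ 0.
Here y = a^k for some k with 1 ≤ k ≤ p, and xy^i z = a^(q + (i − 1)k) for every i ≥ 0.

Take i = q + 1: |xy^(q+1) z| = q + qk = q(k + 1).
Both factors satisfy q ≥ 2 and k + 1 ≥ 2, so q(k + 1) is composite, and xy^(q+1) z ∉ L.

This contradicts the pumping lemma, which requires xy^i z ∈ L for all i ≥ 0.
Hence L = {a^p : p is prime} is not regular. ∎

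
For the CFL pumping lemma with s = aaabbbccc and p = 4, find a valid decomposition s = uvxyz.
u='aa', v='a', x='bb', y='b', z='ccc'

For s = aaabbbccc with pumping length p = 4:

One valid decomposition:
- u = 'aa'
- v = 'a'
- x = 'bb'
- y = 'b'
- z = 'ccc'

Verification:
- uvxyz = 'aa' + 'a' + 'bb' + 'b' + 'ccc' = aaabbbccc ✓
- |vxy| = |'abbb'| = 4 ≤ 4 ✓
- |vy| = |'ab'| = 2 > 0 ✓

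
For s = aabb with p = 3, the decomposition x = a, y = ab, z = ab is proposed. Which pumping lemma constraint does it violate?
Violated: xyz = s

The decomposition x = a, y = ab, z = ab for s = aabb with p = 3
violates the constraint: xyz = s

xyz = 'a' + 'ab' + 'ab' = 'aabab' ≠ 'aabb' = s. The decomposition doesn't reconstruct s.

Pumping lemma constraints:
1. xyz = s (decomposition is valid)
2. |xy| ≤ p
3. |y| > 0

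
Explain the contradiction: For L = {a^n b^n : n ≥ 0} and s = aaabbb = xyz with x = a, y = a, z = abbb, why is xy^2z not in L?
xy²z = aaaabbb ∉ L

Pumping with i = 2 replaces y = a by y² = aa:
- Original: s = xyz = aaabbb; aaabbb = a^3 b^3 has equal counts (3 = 3), so it is in L
- Pumped: xy²z = a · aa · abbb = aaaabbb
- aaaabbb has 4 a's and 3 b's; 4 ≠ 3, so it is not in L

The pumping lemma would require xy²z ∈ L, so this decomposition yields a contradiction.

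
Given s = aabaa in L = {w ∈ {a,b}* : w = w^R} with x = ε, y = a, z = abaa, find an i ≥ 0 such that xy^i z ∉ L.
i = 2

xy²z = ε · aa · abaa = aaabaa; aaabaa reversed is aabaaa ≠ aaabaa, so it is not a palindrome and is not in L.
(Other choices also work, e.g. i = 0, 3; only i = 1 is guaranteed to stay in L since xy¹z = s.)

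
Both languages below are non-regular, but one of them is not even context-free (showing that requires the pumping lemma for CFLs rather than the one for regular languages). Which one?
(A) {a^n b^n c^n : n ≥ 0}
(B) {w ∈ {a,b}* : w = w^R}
(A) {a^n b^n c^n : n ≥ 0}

(A) {a^n b^n c^n : n ≥ 0} requires the CFL pumping lemma.

- {w ∈ {a,b}* : w = w^R} is context-free (but not regular)
  • Can be shown non-regular with the regular pumping lemma
  • After pumping, the string is no longer symmetric

- {a^n b^n c^n : n ≥ 0} is NOT context-free
  • Requires the CFL pumping lemma to prove
  • Cannot maintain three equal counts simultaneously

The CFL pumping lemma is "stronger" in that it can prove non-membership
in the larger class of context-free languages.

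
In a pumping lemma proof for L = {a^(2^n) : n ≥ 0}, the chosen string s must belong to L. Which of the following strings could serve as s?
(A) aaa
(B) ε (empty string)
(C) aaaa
(C) aaaa

The pumping lemma is applied to a string s that lies in L, so first check membership of each option:
- (A) aaa has length 3, strictly between 2^1 = 2 and 2^2 = 4, so it is not in L ✗
- (B) ε has length 0, which is not a power of 2, so it is not in L ✗
- (C) aaaa has length 4 = 2^2, so it is in L ✓

Only (C) aaaa is in L, so it is the only candidate that could play the role of s.
(In a complete proof one picks s in terms of the pumping length p so that |s| ≥ p is guaranteed; a fixed string like aaaa illustrates the shape of such an s.)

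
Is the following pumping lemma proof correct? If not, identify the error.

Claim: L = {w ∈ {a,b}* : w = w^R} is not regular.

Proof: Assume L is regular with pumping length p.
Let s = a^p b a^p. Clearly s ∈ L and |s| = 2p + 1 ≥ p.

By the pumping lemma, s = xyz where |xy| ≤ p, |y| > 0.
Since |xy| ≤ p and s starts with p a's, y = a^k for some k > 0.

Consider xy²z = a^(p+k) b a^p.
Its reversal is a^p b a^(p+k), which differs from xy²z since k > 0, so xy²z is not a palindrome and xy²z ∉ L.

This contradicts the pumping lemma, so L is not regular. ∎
The proof is correct.

This proof is valid because:
1. s = a^p b a^p is in L and is chosen in terms of p, so |s| ≥ p holds for every p
2. The decomposition analysis is correct: |xy| ≤ p forces y to lie inside the leading a's
3. The contradiction is valid: a^(p+k) b a^p has more a's before the b than after it, so it is not a palindrome
4. The conclusion follows logically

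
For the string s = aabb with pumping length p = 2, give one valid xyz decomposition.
x = '', y = 'aa', z = 'bb'

For s = aabb and p = 2, one valid decomposition is:
- x = '' (length 0)
- y = 'aa' (length 2)
- z = 'bb' (length 2)

Verification:
- xyz = '' + 'aa' + 'bb' = aabb ✓
- |xy| = 2 ≤ 2 ✓
- |y| = 2 > 0 ✓

All pumping lemma constraints are satisfied.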